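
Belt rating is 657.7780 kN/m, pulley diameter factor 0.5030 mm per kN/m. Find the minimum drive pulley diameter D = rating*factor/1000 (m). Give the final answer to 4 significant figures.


D = 657.7780 * 0.5030 / 1000
D = 0.3309 m


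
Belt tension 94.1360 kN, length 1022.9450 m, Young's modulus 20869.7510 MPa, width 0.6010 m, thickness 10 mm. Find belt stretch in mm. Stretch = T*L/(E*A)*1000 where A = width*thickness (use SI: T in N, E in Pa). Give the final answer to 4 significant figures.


A = 0.6010 * 0.01 = 0.00601 m^2
Stretch = 94.1360*1000 * 1022.9450 / (20869.7510e6 * 0.00601) * 1000
Stretch = 767.7 mm


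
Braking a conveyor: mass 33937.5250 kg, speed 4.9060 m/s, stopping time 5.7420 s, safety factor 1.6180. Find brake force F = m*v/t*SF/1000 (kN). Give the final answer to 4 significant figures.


F = 33937.5250 * 4.9060 / 5.7420 * 1.6180 / 1000
F = 46.92 kN


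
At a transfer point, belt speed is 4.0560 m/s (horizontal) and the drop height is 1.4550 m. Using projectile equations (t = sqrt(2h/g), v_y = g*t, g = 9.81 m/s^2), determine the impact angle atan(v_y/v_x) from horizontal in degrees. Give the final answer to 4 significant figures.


t = sqrt(2*1.4550/9.81) = 0.544643 s
v_y = 9.81 * 0.544643 = 5.34295 m/s
angle = atan(5.34295 / 4.0560) = 52.80 deg


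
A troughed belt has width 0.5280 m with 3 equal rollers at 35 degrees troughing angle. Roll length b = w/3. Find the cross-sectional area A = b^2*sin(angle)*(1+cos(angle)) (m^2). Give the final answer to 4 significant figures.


b = 0.5280/3 = 0.176 m
A = 0.176^2 * sin(35 deg) * (1 + cos(35 deg))
A = 0.03232 m^2


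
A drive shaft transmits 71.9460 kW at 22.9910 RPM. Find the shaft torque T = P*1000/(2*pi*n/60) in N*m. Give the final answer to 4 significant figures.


omega = 2*pi*22.9910/60 = 2.40761 rad/s
T = 71.9460*1000 / 2.40761
T = 29880 N*m


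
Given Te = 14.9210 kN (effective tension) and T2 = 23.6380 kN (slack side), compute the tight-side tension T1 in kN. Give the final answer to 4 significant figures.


T1 = Te + T2 = 14.9210 + 23.6380
T1 = 38.56 kN


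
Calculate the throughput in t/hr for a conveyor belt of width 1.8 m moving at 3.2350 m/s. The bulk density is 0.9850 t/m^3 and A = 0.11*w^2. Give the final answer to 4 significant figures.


A = 0.11 * 1.8^2 = 0.3564 m^2
C = 0.3564 * 3.2350 * 0.9850 * 3600
C = 4088 t/hr


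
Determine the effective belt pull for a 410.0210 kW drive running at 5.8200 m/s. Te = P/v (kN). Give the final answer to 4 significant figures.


Te = P / v = 410.0210 / 5.8200
Te = 70.45 kN


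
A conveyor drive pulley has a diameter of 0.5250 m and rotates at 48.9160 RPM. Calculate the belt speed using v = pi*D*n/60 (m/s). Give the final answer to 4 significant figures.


v = pi * 0.5250 * 48.9160 / 60
v = 1.345 m/s


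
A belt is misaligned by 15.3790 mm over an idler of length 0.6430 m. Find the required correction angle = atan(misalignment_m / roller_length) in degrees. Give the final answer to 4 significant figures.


misalign_m = 15.3790 / 1000 = 0.015379 m
angle = atan(0.015379 / 0.6430)
angle = 1.370 deg


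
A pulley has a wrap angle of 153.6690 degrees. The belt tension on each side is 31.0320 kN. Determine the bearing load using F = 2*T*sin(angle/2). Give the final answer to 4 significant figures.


F = 2 * 31.0320 * sin(153.6690/2 deg)
F = 60.43 kN


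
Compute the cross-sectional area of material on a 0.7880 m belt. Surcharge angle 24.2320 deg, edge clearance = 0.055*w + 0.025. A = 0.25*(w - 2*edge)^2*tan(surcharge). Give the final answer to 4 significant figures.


edge = 0.055*0.7880 + 0.025 = 0.06834 m
ew = 0.7880 - 2*0.06834 = 0.65132 m
A = 0.25 * 0.65132^2 * tan(24.2320 deg)
A = 0.04773 m^2


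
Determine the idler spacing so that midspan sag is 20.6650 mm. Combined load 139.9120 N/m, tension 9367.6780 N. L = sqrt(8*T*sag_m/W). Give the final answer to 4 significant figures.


sag = 20.6650/1000 = 0.020665 m
L = sqrt(8 * 9367.6780 * 0.020665 / 139.9120)
L = 3.327 m


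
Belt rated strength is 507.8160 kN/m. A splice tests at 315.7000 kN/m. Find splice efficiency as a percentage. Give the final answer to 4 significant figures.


Eff = 315.7000 / 507.8160 * 100
Eff = 62.17 %


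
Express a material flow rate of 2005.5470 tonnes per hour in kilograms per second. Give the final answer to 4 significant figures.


m_dot = 2005.5470 * 1000 / 3600
m_dot = 557.1 kg/s


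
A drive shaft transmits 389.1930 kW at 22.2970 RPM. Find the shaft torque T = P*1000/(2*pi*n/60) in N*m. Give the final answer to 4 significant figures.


omega = 2*pi*22.2970/60 = 2.33494 rad/s
T = 389.1930*1000 / 2.33494
T = 166700 N*m


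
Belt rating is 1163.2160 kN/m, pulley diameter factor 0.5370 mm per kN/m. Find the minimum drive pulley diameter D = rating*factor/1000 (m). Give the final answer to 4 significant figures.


D = 1163.2160 * 0.5370 / 1000
D = 0.6246 m


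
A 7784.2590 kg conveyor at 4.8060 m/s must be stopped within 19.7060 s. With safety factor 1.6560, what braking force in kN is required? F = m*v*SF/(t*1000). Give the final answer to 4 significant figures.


F = 7784.2590 * 4.8060 / 19.7060 * 1.6560 / 1000
F = 3.144 kN


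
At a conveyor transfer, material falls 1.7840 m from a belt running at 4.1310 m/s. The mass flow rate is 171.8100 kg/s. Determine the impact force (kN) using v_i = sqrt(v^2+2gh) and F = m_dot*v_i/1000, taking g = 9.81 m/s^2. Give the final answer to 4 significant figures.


v_i = sqrt(4.1310^2 + 2*9.81*1.7840) = 7.21576 m/s
F = 171.8100 * 7.21576 / 1000
F = 1.240 kN


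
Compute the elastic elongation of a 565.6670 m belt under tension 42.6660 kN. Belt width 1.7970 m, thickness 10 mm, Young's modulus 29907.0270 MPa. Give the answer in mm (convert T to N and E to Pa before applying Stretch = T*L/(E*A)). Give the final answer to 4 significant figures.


A = 1.7970 * 0.01 = 0.01797 m^2
Stretch = 42.6660*1000 * 565.6670 / (29907.0270e6 * 0.01797) * 1000
Stretch = 44.91 mm


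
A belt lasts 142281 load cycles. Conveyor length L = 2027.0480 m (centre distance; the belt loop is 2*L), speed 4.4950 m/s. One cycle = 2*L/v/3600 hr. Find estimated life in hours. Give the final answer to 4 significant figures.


cycle_time = 2 * 2027.0480 / 4.4950 / 3600 = 0.250531 hr
life = 142281 * 0.250531 = 35650 hours


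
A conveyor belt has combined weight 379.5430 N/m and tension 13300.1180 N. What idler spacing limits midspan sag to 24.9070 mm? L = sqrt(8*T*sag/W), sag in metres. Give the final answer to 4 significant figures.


sag = 24.9070/1000 = 0.024907 m
L = sqrt(8 * 13300.1180 * 0.024907 / 379.5430)
L = 2.642 m


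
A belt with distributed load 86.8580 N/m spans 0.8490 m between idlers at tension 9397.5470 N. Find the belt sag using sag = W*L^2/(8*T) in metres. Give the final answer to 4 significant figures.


sag = 86.8580 * 0.8490^2 / (8 * 9397.5470)
sag = 0.0008328 m


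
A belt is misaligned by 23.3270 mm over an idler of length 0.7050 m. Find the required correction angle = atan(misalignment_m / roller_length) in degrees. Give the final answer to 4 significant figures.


misalign_m = 23.3270 / 1000 = 0.023327 m
angle = atan(0.023327 / 0.7050)
angle = 1.895 deg


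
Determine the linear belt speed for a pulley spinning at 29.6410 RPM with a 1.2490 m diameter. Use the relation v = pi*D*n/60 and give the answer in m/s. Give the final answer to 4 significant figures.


v = pi * 1.2490 * 29.6410 / 60
v = 1.938 m/s


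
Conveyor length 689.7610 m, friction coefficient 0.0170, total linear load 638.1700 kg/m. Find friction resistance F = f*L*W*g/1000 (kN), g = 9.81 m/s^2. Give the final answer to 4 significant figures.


F = 0.0170 * 689.7610 * 638.1700 * 9.81 / 1000
F = 73.41 kN


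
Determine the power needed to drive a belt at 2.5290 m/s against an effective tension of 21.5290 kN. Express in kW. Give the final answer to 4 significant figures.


P = Te * v = 21.5290 * 2.5290
P = 54.45 kW


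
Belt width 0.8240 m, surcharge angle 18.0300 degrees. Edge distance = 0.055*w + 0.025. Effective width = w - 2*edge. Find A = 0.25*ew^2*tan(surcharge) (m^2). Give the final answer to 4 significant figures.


edge = 0.055*0.8240 + 0.025 = 0.07032 m
ew = 0.8240 - 2*0.07032 = 0.68336 m
A = 0.25 * 0.68336^2 * tan(18.0300 deg)
A = 0.03800 m^2


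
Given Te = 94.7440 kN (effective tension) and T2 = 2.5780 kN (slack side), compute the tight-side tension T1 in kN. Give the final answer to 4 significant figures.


T1 = Te + T2 = 94.7440 + 2.5780
T1 = 97.32 kN


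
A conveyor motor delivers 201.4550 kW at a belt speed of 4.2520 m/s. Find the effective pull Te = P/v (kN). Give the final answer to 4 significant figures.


Te = P / v = 201.4550 / 4.2520
Te = 47.38 kN


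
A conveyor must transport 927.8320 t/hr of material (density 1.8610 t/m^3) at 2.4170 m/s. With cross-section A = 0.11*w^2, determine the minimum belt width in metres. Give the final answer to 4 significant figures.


A_req = 927.8320 / (2.4170 * 1.8610 * 3600) = 0.0572986 m^2
w = sqrt(0.0572986 / 0.11)
w = 0.7217 m


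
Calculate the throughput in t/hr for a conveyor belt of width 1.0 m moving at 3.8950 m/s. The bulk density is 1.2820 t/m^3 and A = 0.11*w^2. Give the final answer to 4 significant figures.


A = 0.11 * 1.0^2 = 0.11 m^2
C = 0.11 * 3.8950 * 1.2820 * 3600
C = 1977 t/hr


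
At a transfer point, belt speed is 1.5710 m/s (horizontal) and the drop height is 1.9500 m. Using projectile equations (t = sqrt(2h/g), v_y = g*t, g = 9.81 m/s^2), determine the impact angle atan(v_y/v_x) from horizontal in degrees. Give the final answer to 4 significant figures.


t = sqrt(2*1.9500/9.81) = 0.630518 s
v_y = 9.81 * 0.630518 = 6.18538 m/s
angle = atan(6.18538 / 1.5710) = 75.75 deg


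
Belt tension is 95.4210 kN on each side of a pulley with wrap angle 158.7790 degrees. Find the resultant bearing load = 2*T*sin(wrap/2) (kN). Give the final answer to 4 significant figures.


F = 2 * 95.4210 * sin(158.7790/2 deg)
F = 187.6 kN


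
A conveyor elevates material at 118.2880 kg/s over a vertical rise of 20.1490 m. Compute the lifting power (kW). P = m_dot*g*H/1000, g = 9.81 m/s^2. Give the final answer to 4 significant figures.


P = 118.2880 * 9.81 * 20.1490 / 1000
P = 23.38 kW


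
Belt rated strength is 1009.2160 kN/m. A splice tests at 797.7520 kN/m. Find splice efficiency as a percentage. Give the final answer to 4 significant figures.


Eff = 797.7520 / 1009.2160 * 100
Eff = 79.05 %


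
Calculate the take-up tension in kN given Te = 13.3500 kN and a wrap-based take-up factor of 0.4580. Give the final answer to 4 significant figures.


T_tu = 13.3500 * 0.4580
T_tu = 6.114 kN


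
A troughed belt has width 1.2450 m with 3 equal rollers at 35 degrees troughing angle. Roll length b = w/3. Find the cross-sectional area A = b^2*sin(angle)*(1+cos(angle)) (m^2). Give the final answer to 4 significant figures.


b = 1.2450/3 = 0.415 m
A = 0.415^2 * sin(35 deg) * (1 + cos(35 deg))
A = 0.1797 m^2


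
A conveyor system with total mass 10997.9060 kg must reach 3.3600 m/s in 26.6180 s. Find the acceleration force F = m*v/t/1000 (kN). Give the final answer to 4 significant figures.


F = 10997.9060 * 3.3600 / 26.6180 / 1000
F = 1.388 kN


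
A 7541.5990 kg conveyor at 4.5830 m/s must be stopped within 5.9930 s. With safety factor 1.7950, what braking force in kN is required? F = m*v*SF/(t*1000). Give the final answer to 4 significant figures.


F = 7541.5990 * 4.5830 / 5.9930 * 1.7950 / 1000
F = 10.35 kN


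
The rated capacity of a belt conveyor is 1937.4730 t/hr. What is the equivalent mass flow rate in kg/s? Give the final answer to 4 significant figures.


m_dot = 1937.4730 * 1000 / 3600
m_dot = 538.2 kg/s


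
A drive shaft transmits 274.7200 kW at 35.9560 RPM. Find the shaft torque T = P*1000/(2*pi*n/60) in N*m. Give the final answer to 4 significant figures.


omega = 2*pi*35.9560/60 = 3.7653 rad/s
T = 274.7200*1000 / 3.7653
T = 72960 N*m


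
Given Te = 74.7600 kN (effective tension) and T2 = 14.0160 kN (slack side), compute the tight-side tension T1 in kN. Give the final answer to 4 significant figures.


T1 = Te + T2 = 74.7600 + 14.0160
T1 = 88.78 kN


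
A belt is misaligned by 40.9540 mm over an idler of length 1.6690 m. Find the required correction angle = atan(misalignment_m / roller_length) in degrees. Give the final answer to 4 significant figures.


misalign_m = 40.9540 / 1000 = 0.040954 m
angle = atan(0.040954 / 1.6690)
angle = 1.406 deg


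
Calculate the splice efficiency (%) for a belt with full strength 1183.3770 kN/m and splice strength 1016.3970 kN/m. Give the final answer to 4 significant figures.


Eff = 1016.3970 / 1183.3770 * 100
Eff = 85.89 %


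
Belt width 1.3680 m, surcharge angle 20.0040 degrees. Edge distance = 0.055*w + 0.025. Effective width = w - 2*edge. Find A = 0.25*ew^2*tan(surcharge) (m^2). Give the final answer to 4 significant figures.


edge = 0.055*1.3680 + 0.025 = 0.10024 m
ew = 1.3680 - 2*0.10024 = 1.16752 m
A = 0.25 * 1.16752^2 * tan(20.0040 deg)
A = 0.1241 m^2


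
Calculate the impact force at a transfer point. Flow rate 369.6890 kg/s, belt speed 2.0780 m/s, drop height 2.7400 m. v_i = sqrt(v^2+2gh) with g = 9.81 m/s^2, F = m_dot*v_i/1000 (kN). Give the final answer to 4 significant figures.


v_i = sqrt(2.0780^2 + 2*9.81*2.7400) = 7.62082 m/s
F = 369.6890 * 7.62082 / 1000
F = 2.817 kN


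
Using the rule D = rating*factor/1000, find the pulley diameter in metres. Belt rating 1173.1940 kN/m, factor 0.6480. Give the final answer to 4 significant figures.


D = 1173.1940 * 0.6480 / 1000
D = 0.7602 m


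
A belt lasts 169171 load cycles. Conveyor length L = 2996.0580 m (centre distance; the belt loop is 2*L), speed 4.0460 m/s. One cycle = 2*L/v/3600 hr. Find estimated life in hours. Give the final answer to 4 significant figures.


cycle_time = 2 * 2996.0580 / 4.0460 / 3600 = 0.411388 hr
life = 169171 * 0.411388 = 69590 hours


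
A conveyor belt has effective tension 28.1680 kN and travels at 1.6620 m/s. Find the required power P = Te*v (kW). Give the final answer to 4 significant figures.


P = Te * v = 28.1680 * 1.6620
P = 46.82 kW


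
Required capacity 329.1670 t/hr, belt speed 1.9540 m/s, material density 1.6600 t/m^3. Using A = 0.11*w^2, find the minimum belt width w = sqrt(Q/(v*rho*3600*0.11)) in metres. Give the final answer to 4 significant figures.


A_req = 329.1670 / (1.9540 * 1.6600 * 3600) = 0.0281891 m^2
w = sqrt(0.0281891 / 0.11)
w = 0.5062 m


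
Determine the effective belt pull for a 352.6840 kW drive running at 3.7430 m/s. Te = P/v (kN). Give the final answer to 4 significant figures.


Te = P / v = 352.6840 / 3.7430
Te = 94.22 kN


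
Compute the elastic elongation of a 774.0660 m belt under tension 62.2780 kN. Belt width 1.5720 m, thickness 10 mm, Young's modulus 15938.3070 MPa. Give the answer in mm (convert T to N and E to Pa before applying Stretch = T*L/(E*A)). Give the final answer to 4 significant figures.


A = 1.5720 * 0.01 = 0.01572 m^2
Stretch = 62.2780*1000 * 774.0660 / (15938.3070e6 * 0.01572) * 1000
Stretch = 192.4 mm


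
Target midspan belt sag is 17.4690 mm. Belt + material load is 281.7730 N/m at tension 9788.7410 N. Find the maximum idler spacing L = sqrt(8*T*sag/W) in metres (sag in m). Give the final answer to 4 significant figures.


sag = 17.4690/1000 = 0.017469 m
L = sqrt(8 * 9788.7410 * 0.017469 / 281.7730)
L = 2.203 m


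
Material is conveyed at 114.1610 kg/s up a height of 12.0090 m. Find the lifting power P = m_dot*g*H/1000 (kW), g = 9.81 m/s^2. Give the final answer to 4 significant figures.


P = 114.1610 * 9.81 * 12.0090 / 1000
P = 13.45 kW


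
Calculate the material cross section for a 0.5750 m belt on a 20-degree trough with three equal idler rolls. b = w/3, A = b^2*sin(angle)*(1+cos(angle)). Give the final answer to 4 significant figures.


b = 0.5750/3 = 0.191667 m
A = 0.191667^2 * sin(20 deg) * (1 + cos(20 deg))
A = 0.02437 m^2


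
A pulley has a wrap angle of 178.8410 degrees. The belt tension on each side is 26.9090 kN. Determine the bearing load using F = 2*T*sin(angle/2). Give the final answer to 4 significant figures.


F = 2 * 26.9090 * sin(178.8410/2 deg)
F = 53.82 kN


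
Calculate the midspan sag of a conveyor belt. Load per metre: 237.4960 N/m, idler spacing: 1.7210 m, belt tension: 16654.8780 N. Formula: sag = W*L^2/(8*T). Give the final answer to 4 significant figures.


sag = 237.4960 * 1.7210^2 / (8 * 16654.8780)
sag = 0.005279 m


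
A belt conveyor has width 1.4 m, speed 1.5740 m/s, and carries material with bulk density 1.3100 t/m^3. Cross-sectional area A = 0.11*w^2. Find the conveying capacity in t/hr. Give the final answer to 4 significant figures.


A = 0.11 * 1.4^2 = 0.2156 m^2
C = 0.2156 * 1.5740 * 1.3100 * 3600
C = 1600 t/hr


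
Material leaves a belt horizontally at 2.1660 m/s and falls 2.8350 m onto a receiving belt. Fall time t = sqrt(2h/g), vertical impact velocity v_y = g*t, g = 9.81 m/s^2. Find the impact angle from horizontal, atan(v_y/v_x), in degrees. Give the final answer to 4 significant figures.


t = sqrt(2*2.8350/9.81) = 0.760251 s
v_y = 9.81 * 0.760251 = 7.45806 m/s
angle = atan(7.45806 / 2.1660) = 73.81 deg


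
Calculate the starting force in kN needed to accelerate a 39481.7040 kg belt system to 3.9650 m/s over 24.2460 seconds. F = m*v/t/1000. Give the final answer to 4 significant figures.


F = 39481.7040 * 3.9650 / 24.2460 / 1000
F = 6.457 kN


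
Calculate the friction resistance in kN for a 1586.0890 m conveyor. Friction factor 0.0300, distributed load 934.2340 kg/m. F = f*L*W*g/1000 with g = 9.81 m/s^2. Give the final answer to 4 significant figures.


F = 0.0300 * 1586.0890 * 934.2340 * 9.81 / 1000
F = 436.1 kN


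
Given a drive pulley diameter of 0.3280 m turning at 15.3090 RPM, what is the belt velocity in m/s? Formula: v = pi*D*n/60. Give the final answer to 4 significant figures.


v = pi * 0.3280 * 15.3090 / 60
v = 0.2629 m/s


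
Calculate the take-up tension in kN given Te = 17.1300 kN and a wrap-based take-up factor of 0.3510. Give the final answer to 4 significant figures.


T_tu = 17.1300 * 0.3510
T_tu = 6.013 kN


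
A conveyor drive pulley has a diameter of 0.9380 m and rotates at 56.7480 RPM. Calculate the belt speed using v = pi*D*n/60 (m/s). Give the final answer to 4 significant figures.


v = pi * 0.9380 * 56.7480 / 60
v = 2.787 m/s


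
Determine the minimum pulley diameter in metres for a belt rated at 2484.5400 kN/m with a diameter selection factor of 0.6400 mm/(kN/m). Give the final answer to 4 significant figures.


D = 2484.5400 * 0.6400 / 1000
D = 1.590 m


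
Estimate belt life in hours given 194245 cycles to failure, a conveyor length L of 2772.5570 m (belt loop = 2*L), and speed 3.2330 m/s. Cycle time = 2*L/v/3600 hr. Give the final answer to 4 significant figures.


cycle_time = 2 * 2772.5570 / 3.2330 / 3600 = 0.476433 hr
life = 194245 * 0.476433 = 92540 hours


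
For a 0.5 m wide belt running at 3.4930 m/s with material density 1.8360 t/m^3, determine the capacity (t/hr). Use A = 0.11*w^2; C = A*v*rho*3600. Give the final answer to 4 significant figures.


A = 0.11 * 0.5^2 = 0.0275 m^2
C = 0.0275 * 3.4930 * 1.8360 * 3600
C = 634.9 t/hr


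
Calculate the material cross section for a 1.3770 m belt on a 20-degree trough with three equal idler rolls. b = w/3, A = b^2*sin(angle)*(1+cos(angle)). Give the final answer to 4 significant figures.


b = 1.3770/3 = 0.459 m
A = 0.459^2 * sin(20 deg) * (1 + cos(20 deg))
A = 0.1398 m^2


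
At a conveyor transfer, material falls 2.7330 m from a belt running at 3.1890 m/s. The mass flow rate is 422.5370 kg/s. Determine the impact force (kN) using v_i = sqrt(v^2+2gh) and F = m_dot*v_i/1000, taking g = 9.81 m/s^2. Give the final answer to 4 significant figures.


v_i = sqrt(3.1890^2 + 2*9.81*2.7330) = 7.98694 m/s
F = 422.5370 * 7.98694 / 1000
F = 3.375 kN


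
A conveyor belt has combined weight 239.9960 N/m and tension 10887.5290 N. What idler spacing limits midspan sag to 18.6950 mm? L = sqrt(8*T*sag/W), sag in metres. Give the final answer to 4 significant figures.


sag = 18.6950/1000 = 0.018695 m
L = sqrt(8 * 10887.5290 * 0.018695 / 239.9960)
L = 2.605 m


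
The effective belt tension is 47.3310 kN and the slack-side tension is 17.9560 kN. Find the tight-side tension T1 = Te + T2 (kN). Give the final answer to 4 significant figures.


T1 = Te + T2 = 47.3310 + 17.9560
T1 = 65.29 kN


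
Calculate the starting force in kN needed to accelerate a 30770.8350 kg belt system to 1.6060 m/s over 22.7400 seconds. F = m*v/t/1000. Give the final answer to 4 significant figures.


F = 30770.8350 * 1.6060 / 22.7400 / 1000
F = 2.173 kN


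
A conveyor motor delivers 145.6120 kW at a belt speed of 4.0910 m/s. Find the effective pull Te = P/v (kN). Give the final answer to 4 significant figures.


Te = P / v = 145.6120 / 4.0910
Te = 35.59 kN


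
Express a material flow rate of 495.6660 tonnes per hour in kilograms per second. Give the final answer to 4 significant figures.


m_dot = 495.6660 * 1000 / 3600
m_dot = 137.7 kg/s


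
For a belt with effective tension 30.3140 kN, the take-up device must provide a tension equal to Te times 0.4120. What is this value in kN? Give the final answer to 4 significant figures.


T_tu = 30.3140 * 0.4120
T_tu = 12.49 kN


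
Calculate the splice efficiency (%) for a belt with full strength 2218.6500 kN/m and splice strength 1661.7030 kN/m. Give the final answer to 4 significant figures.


Eff = 1661.7030 / 2218.6500 * 100
Eff = 74.90 %


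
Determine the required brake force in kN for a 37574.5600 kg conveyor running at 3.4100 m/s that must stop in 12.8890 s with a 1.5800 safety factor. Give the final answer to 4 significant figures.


F = 37574.5600 * 3.4100 / 12.8890 * 1.5800 / 1000
F = 15.71 kN


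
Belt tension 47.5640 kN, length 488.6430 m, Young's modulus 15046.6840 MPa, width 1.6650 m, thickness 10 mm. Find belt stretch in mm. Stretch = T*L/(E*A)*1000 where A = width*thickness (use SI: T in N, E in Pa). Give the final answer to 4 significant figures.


A = 1.6650 * 0.01 = 0.01665 m^2
Stretch = 47.5640*1000 * 488.6430 / (15046.6840e6 * 0.01665) * 1000
Stretch = 92.77 mm


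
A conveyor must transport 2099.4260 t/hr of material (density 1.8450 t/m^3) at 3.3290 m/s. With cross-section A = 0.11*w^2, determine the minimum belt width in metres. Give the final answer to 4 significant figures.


A_req = 2099.4260 / (3.3290 * 1.8450 * 3600) = 0.0949485 m^2
w = sqrt(0.0949485 / 0.11)
w = 0.9291 m


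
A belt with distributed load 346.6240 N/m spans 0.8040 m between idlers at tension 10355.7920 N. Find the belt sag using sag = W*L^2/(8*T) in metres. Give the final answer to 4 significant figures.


sag = 346.6240 * 0.8040^2 / (8 * 10355.7920)
sag = 0.002705 m


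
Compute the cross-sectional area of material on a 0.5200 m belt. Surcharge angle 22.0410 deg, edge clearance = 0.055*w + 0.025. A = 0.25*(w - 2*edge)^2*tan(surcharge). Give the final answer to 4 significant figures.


edge = 0.055*0.5200 + 0.025 = 0.0536 m
ew = 0.5200 - 2*0.0536 = 0.4128 m
A = 0.25 * 0.4128^2 * tan(22.0410 deg)
A = 0.01725 m^2


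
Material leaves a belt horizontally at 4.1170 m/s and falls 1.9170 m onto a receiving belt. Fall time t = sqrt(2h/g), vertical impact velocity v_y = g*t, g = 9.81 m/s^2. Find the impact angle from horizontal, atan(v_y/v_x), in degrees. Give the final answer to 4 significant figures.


t = sqrt(2*1.9170/9.81) = 0.625161 s
v_y = 9.81 * 0.625161 = 6.13283 m/s
angle = atan(6.13283 / 4.1170) = 56.13 deg


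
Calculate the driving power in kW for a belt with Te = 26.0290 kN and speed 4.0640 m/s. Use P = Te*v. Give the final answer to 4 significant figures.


P = Te * v = 26.0290 * 4.0640
P = 105.8 kW


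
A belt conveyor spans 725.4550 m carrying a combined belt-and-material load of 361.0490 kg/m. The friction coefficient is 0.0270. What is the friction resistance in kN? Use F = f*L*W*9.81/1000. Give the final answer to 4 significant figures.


F = 0.0270 * 725.4550 * 361.0490 * 9.81 / 1000
F = 69.38 kN


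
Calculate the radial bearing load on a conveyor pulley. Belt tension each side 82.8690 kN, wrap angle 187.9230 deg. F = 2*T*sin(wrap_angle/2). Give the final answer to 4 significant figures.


F = 2 * 82.8690 * sin(187.9230/2 deg)
F = 165.3 kN


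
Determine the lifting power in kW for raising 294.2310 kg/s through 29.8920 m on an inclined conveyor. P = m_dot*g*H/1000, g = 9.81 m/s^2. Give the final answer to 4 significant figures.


P = 294.2310 * 9.81 * 29.8920 / 1000
P = 86.28 kW


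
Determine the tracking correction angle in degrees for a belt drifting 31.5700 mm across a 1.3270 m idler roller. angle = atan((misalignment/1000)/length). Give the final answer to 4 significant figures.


misalign_m = 31.5700 / 1000 = 0.031570 m
angle = atan(0.031570 / 1.3270)
angle = 1.363 deg


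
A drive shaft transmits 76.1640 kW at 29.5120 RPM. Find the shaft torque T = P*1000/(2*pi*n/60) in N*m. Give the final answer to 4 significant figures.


omega = 2*pi*29.5120/60 = 3.09049 rad/s
T = 76.1640*1000 / 3.09049
T = 24640 N*m


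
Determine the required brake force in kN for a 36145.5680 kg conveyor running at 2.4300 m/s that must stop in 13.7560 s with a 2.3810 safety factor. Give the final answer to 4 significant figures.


F = 36145.5680 * 2.4300 / 13.7560 * 2.3810 / 1000
F = 15.20 kN


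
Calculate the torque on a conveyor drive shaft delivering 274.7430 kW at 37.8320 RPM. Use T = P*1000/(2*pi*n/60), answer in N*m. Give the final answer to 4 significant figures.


omega = 2*pi*37.8320/60 = 3.96176 rad/s
T = 274.7430*1000 / 3.96176
T = 69350 N*m


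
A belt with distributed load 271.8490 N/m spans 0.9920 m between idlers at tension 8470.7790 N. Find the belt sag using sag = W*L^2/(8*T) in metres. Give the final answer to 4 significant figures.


sag = 271.8490 * 0.9920^2 / (8 * 8470.7790)
sag = 0.003948 m


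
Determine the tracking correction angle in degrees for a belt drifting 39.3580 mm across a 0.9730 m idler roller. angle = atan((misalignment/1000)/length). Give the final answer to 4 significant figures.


misalign_m = 39.3580 / 1000 = 0.039358 m
angle = atan(0.039358 / 0.9730)
angle = 2.316 deg


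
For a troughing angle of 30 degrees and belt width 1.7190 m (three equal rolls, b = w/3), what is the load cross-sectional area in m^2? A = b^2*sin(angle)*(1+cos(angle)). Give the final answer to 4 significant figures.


b = 1.7190/3 = 0.573 m
A = 0.573^2 * sin(30 deg) * (1 + cos(30 deg))
A = 0.3063 m^2


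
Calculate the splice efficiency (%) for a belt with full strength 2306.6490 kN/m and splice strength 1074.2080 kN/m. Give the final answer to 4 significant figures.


Eff = 1074.2080 / 2306.6490 * 100
Eff = 46.57 %


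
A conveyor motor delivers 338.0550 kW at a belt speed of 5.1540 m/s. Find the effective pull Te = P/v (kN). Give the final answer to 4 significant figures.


Te = P / v = 338.0550 / 5.1540
Te = 65.59 kN


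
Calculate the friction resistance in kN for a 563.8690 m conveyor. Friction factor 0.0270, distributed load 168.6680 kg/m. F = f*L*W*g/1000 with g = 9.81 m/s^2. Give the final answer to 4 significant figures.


F = 0.0270 * 563.8690 * 168.6680 * 9.81 / 1000
F = 25.19 kN


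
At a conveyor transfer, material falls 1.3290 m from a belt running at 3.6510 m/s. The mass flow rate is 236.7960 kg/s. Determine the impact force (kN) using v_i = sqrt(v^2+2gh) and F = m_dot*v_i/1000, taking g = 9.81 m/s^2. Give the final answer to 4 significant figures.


v_i = sqrt(3.6510^2 + 2*9.81*1.3290) = 6.27732 m/s
F = 236.7960 * 6.27732 / 1000
F = 1.486 kN


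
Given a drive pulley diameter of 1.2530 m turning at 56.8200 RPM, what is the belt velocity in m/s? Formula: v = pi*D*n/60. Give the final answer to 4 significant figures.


v = pi * 1.2530 * 56.8200 / 60
v = 3.728 m/s


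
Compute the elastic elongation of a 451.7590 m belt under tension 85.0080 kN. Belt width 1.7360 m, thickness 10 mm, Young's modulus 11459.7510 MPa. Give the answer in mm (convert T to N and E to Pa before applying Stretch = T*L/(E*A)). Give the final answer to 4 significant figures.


A = 1.7360 * 0.01 = 0.01736 m^2
Stretch = 85.0080*1000 * 451.7590 / (11459.7510e6 * 0.01736) * 1000
Stretch = 193.0 mm


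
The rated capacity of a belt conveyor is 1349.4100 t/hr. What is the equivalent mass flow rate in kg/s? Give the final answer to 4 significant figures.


m_dot = 1349.4100 * 1000 / 3600
m_dot = 374.8 kg/s


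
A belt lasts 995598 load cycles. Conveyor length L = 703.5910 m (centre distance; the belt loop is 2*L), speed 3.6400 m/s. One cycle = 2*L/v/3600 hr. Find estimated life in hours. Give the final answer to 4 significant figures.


cycle_time = 2 * 703.5910 / 3.6400 / 3600 = 0.107386 hr
life = 995598 * 0.107386 = 106900 hours


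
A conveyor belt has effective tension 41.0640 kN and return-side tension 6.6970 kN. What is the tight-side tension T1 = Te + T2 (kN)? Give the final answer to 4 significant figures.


T1 = Te + T2 = 41.0640 + 6.6970
T1 = 47.76 kN


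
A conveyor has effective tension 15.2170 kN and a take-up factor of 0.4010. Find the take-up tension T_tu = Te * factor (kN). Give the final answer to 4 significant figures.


T_tu = 15.2170 * 0.4010
T_tu = 6.102 kN


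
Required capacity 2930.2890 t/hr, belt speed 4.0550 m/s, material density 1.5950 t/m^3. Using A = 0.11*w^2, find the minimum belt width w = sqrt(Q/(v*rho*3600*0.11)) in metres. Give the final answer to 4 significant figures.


A_req = 2930.2890 / (4.0550 * 1.5950 * 3600) = 0.125851 m^2
w = sqrt(0.125851 / 0.11)
w = 1.070 m


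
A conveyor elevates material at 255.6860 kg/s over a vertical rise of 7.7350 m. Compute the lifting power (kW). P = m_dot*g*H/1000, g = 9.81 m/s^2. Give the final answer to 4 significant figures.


P = 255.6860 * 9.81 * 7.7350 / 1000
P = 19.40 kW


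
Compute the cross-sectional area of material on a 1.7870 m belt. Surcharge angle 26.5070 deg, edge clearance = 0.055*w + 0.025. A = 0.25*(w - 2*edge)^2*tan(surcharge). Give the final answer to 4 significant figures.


edge = 0.055*1.7870 + 0.025 = 0.123285 m
ew = 1.7870 - 2*0.123285 = 1.54043 m
A = 0.25 * 1.54043^2 * tan(26.5070 deg)
A = 0.2959 m^2


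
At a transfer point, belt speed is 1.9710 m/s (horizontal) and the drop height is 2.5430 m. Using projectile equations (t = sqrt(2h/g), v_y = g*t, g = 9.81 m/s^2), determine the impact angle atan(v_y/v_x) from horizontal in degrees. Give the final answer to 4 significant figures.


t = sqrt(2*2.5430/9.81) = 0.720035 s
v_y = 9.81 * 0.720035 = 7.06354 m/s
angle = atan(7.06354 / 1.9710) = 74.41 deg


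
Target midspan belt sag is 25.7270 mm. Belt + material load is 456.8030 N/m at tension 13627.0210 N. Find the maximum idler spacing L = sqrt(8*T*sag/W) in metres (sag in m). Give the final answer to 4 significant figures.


sag = 25.7270/1000 = 0.025727 m
L = sqrt(8 * 13627.0210 * 0.025727 / 456.8030)
L = 2.478 m


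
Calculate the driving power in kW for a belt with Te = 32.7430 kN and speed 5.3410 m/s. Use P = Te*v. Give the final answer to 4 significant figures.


P = Te * v = 32.7430 * 5.3410
P = 174.9 kW


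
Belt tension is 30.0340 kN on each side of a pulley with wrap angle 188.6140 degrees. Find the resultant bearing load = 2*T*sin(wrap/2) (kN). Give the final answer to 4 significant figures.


F = 2 * 30.0340 * sin(188.6140/2 deg)
F = 59.90 kN


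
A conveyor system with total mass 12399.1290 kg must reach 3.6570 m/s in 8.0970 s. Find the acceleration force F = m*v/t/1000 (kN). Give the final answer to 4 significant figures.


F = 12399.1290 * 3.6570 / 8.0970 / 1000
F = 5.600 kN


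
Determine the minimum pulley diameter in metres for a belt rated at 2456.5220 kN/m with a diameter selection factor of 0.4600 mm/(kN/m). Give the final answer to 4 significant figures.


D = 2456.5220 * 0.4600 / 1000
D = 1.130 m


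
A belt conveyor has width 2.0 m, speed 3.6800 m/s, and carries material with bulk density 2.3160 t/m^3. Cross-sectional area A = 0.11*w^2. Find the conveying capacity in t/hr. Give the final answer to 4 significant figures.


A = 0.11 * 2.0^2 = 0.44 m^2
C = 0.44 * 3.6800 * 2.3160 * 3600
C = 13500 t/hr


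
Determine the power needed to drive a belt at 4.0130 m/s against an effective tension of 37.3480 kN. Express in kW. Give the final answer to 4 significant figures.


P = Te * v = 37.3480 * 4.0130
P = 149.9 kW


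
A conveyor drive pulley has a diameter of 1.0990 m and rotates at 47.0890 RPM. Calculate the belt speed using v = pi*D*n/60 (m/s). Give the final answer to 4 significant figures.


v = pi * 1.0990 * 47.0890 / 60
v = 2.710 m/s


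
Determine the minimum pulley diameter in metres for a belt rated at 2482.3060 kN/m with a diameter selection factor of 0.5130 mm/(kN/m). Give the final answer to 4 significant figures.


D = 2482.3060 * 0.5130 / 1000
D = 1.273 m


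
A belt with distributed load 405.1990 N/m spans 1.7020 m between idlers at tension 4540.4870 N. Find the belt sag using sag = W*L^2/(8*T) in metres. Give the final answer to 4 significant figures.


sag = 405.1990 * 1.7020^2 / (8 * 4540.4870)
sag = 0.03231 m


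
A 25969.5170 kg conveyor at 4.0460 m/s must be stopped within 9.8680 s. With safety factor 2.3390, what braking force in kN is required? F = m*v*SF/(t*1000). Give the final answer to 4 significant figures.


F = 25969.5170 * 4.0460 / 9.8680 * 2.3390 / 1000
F = 24.91 kN


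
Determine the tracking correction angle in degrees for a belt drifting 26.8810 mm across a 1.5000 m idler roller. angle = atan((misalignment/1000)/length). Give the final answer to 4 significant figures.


misalign_m = 26.8810 / 1000 = 0.026881 m
angle = atan(0.026881 / 1.5000)
angle = 1.027 deg


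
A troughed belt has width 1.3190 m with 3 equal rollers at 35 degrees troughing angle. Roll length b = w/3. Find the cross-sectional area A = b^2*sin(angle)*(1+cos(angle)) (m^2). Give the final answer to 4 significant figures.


b = 1.3190/3 = 0.439667 m
A = 0.439667^2 * sin(35 deg) * (1 + cos(35 deg))
A = 0.2017 m^2


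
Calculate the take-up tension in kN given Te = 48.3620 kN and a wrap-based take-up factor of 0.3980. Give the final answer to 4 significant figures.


T_tu = 48.3620 * 0.3980
T_tu = 19.25 kN


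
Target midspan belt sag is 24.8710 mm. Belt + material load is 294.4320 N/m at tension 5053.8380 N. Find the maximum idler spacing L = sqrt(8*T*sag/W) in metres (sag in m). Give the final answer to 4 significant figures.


sag = 24.8710/1000 = 0.024871 m
L = sqrt(8 * 5053.8380 * 0.024871 / 294.4320)
L = 1.848 m


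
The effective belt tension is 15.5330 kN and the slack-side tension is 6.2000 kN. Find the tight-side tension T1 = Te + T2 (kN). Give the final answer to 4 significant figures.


T1 = Te + T2 = 15.5330 + 6.2000
T1 = 21.73 kN


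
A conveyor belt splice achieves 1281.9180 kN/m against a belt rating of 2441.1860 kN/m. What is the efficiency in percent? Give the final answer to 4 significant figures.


Eff = 1281.9180 / 2441.1860 * 100
Eff = 52.51 %


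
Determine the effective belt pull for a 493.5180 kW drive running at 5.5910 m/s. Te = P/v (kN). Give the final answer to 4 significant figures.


Te = P / v = 493.5180 / 5.5910
Te = 88.27 kN


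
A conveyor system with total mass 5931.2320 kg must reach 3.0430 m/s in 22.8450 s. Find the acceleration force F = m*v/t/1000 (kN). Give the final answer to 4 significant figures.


F = 5931.2320 * 3.0430 / 22.8450 / 1000
F = 0.7901 kN


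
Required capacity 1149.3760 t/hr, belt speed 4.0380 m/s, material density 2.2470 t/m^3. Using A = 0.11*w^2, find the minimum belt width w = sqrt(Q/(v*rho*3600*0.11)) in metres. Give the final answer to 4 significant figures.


A_req = 1149.3760 / (4.0380 * 2.2470 * 3600) = 0.0351876 m^2
w = sqrt(0.0351876 / 0.11)
w = 0.5656 m


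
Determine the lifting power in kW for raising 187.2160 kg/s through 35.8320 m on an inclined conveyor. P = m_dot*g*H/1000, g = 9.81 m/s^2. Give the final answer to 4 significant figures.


P = 187.2160 * 9.81 * 35.8320 / 1000
P = 65.81 kW


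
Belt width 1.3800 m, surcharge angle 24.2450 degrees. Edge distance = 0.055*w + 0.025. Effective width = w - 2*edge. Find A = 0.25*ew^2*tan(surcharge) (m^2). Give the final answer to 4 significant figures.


edge = 0.055*1.3800 + 0.025 = 0.1009 m
ew = 1.3800 - 2*0.1009 = 1.1782 m
A = 0.25 * 1.1782^2 * tan(24.2450 deg)
A = 0.1563 m^2


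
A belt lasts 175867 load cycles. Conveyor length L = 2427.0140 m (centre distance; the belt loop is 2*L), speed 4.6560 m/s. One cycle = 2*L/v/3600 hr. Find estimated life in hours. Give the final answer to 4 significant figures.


cycle_time = 2 * 2427.0140 / 4.6560 / 3600 = 0.289592 hr
life = 175867 * 0.289592 = 50930 hours


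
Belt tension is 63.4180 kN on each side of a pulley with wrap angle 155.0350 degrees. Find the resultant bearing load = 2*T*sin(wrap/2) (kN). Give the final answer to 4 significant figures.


F = 2 * 63.4180 * sin(155.0350/2 deg)
F = 123.8 kN


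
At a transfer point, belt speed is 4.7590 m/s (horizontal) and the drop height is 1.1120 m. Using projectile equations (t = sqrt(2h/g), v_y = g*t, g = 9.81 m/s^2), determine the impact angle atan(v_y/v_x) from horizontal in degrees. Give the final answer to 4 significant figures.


t = sqrt(2*1.1120/9.81) = 0.476138 s
v_y = 9.81 * 0.476138 = 4.67091 m/s
angle = atan(4.67091 / 4.7590) = 44.46 deg


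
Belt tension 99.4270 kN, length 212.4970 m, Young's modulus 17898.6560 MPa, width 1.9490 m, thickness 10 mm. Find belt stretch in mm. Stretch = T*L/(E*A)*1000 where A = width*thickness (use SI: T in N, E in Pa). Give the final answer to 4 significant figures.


A = 1.9490 * 0.01 = 0.01949 m^2
Stretch = 99.4270*1000 * 212.4970 / (17898.6560e6 * 0.01949) * 1000
Stretch = 60.57 mm


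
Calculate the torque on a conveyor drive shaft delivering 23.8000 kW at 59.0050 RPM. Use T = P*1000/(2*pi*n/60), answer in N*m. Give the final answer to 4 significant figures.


omega = 2*pi*59.0050/60 = 6.17899 rad/s
T = 23.8000*1000 / 6.17899
T = 3852 N*m


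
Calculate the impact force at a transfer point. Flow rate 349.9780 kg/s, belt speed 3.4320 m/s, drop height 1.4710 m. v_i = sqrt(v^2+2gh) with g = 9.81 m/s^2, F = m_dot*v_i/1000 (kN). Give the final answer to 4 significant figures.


v_i = sqrt(3.4320^2 + 2*9.81*1.4710) = 6.37492 m/s
F = 349.9780 * 6.37492 / 1000
F = 2.231 kN


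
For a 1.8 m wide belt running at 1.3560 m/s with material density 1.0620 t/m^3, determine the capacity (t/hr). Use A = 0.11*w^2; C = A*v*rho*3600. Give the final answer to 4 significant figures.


A = 0.11 * 1.8^2 = 0.3564 m^2
C = 0.3564 * 1.3560 * 1.0620 * 3600
C = 1848 t/hr


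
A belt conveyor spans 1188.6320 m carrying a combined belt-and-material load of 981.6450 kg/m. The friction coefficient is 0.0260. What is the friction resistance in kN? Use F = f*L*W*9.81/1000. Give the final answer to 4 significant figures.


F = 0.0260 * 1188.6320 * 981.6450 * 9.81 / 1000
F = 297.6 kN


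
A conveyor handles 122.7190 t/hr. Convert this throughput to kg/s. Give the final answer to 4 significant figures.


m_dot = 122.7190 * 1000 / 3600
m_dot = 34.09 kg/s


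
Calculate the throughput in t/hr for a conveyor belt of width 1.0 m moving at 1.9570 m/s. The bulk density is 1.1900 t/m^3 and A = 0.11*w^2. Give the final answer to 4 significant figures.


A = 0.11 * 1.0^2 = 0.11 m^2
C = 0.11 * 1.9570 * 1.1900 * 3600
C = 922.2 t/hr


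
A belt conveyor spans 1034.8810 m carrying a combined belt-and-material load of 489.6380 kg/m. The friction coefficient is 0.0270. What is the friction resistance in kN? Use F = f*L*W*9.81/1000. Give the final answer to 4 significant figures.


F = 0.0270 * 1034.8810 * 489.6380 * 9.81 / 1000
F = 134.2 kN
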